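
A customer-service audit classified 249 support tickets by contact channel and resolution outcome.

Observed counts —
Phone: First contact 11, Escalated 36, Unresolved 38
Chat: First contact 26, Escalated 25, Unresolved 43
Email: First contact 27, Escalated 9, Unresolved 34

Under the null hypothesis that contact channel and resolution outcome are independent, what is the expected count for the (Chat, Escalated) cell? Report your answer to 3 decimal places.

26.426

Row total (Chat) = 94; column total (Escalated) = 70; grand total N = 249.
Expected count = (row total × column total) / N = 94 × 70 / 249 = 26.426.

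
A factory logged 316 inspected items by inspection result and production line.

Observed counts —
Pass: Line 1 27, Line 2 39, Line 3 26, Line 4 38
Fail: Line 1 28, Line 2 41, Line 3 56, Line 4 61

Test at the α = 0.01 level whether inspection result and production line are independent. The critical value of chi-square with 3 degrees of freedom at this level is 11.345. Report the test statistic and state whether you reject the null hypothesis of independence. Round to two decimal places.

Row totals: 130, 186. Column totals: 55, 80, 82, 99. Grand total N = 316.
Expected counts (row total × column total / N):
  Pass, Line 1: 130×55/316 = 22.627
  Pass, Line 2: 130×80/316 = 32.911
  Pass, Line 3: 130×82/316 = 33.734
  Pass, Line 4: 130×99/316 = 40.728
  Fail, Line 1: 186×55/316 = 32.373
  Fail, Line 2: 186×80/316 = 47.089
  Fail, Line 3: 186×82/316 = 48.266
  Fail, Line 4: 186×99/316 = 58.272
Contributions (O − E)²/E:
  (27 − 22.627)²/22.627 = 0.8451
  (39 − 32.911)²/32.911 = 1.1266
  (26 − 33.734)²/33.734 = 1.7731
  (38 − 40.728)²/40.728 = 0.1827
  (28 − 32.373)²/32.373 = 0.5907
  (41 − 47.089)²/47.089 = 0.7874
  (56 − 48.266)²/48.266 = 1.2393
  (61 − 58.272)²/58.272 = 0.1277
χ² = 0.8451 + 1.1266 + 1.7731 + 0.1827 + 0.5907 + 0.7874 + 1.2393 + 0.1277 = 6.67
df = (2−1)(4−1) = 3. Since 6.67 < 11.345, fail to reject the null hypothesis of independence at α = 0.01.

6.67; fail to reject H₀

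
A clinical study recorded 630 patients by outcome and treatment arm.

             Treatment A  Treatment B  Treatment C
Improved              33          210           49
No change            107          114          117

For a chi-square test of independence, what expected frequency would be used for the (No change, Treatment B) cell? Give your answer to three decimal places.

Row total (No change) = 338; column total (Treatment B) = 324; grand total N = 630.
Expected count = (row total × column total) / N = 338 × 324 / 630 = 173.829.

173.829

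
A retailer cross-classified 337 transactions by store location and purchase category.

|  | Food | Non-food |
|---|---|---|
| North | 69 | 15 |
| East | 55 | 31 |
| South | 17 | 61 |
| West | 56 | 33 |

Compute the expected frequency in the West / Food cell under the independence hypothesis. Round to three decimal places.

Row total (West) = 89; column total (Food) = 197; grand total N = 337.
Expected count = (row total × column total) / N = 89 × 197 / 337 = 52.027.

52.027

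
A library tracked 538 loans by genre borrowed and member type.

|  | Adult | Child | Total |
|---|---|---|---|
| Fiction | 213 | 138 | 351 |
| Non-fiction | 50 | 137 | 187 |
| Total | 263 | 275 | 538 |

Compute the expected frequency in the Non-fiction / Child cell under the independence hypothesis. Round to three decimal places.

Row total (Non-fiction) = 187; column total (Child) = 275; grand total N = 538.
Expected count = (row total × column total) / N = 187 × 275 / 538 = 95.586.

95.586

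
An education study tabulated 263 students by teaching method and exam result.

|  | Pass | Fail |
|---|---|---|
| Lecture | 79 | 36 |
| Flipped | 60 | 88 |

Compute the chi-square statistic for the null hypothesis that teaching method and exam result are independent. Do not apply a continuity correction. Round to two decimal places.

20.59

Row totals: 115, 148. Column totals: 139, 124. Grand total N = 263.
Expected counts (row total × column total / N):
  Lecture, Pass: 115×139/263 = 60.779
  Lecture, Fail: 115×124/263 = 54.221
  Flipped, Pass: 148×139/263 = 78.221
  Flipped, Fail: 148×124/263 = 69.779
Contributions (O − E)²/E:
  (79 − 60.779)²/60.779 = 5.4625
  (36 − 54.221)²/54.221 = 6.1232
  (60 − 78.221)²/78.221 = 4.2444
  (88 − 69.779)²/69.779 = 4.7579
χ² = 5.4625 + 6.1232 + 4.2444 + 4.7579 = 20.59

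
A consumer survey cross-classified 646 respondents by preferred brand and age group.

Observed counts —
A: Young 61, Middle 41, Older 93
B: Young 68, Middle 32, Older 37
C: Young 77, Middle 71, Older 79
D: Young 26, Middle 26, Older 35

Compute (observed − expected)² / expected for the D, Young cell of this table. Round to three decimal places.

0.880

Row total (D) = 87; column total (Young) = 232; N = 646.
Expected count E = 87 × 232 / 646 = 31.2446.
Contribution = (O − E)²/E = (26 − 31.2446)² / 31.2446 = 0.880.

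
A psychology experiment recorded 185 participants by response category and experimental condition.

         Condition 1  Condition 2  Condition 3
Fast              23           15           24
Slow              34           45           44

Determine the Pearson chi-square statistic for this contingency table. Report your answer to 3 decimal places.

3.244

Row totals: 62, 123. Column totals: 57, 60, 68. Grand total N = 185.
Expected counts (row total × column total / N):
  Fast, Condition 1: 62×57/185 = 19.1027
  Fast, Condition 2: 62×60/185 = 20.1081
  Fast, Condition 3: 62×68/185 = 22.7892
  Slow, Condition 1: 123×57/185 = 37.8973
  Slow, Condition 2: 123×60/185 = 39.8919
  Slow, Condition 3: 123×68/185 = 45.2108
Contributions (O − E)²/E:
  (23 − 19.1027)²/19.1027 = 0.7951
  (15 − 20.1081)²/20.1081 = 1.2976
  (24 − 22.7892)²/22.7892 = 0.0643
  (34 − 37.8973)²/37.8973 = 0.4008
  (45 − 39.8919)²/39.8919 = 0.6541
  (44 − 45.2108)²/45.2108 = 0.0324
χ² = 0.7951 + 1.2976 + 0.0643 + 0.4008 + 0.6541 + 0.0324 = 3.244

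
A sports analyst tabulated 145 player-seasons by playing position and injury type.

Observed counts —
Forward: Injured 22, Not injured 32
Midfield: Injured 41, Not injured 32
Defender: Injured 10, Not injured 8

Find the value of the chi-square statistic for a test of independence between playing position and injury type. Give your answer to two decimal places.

3.18

Row totals: 54, 73, 18. Column totals: 73, 72. Grand total N = 145.
Expected counts (row total × column total / N):
  Forward, Injured: 54×73/145 = 27.186
  Forward, Not injured: 54×72/145 = 26.814
  Midfield, Injured: 73×73/145 = 36.752
  Midfield, Not injured: 73×72/145 = 36.248
  Defender, Injured: 18×73/145 = 9.062
  Defender, Not injured: 18×72/145 = 8.938
Contributions (O − E)²/E:
  (22 − 27.186)²/27.186 = 0.9893
  (32 − 26.814)²/26.814 = 1.0030
  (41 − 36.752)²/36.752 = 0.4910
  (32 − 36.248)²/36.248 = 0.4978
  (10 − 9.062)²/9.062 = 0.0971
  (8 − 8.938)²/8.938 = 0.0984
χ² = 0.9893 + 1.0030 + 0.4910 + 0.4978 + 0.0971 + 0.0984 = 3.18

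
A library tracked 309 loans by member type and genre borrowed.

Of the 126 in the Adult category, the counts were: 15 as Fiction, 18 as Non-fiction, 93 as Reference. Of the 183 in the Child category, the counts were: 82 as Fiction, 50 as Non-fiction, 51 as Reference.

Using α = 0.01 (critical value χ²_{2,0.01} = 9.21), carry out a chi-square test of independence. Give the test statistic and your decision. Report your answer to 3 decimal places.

Row totals: 126, 183. Column totals: 97, 68, 144. Grand total N = 309.
Expected counts (row total × column total / N):
  Adult, Fiction: 126×97/309 = 39.55340
  Adult, Non-fiction: 126×68/309 = 27.72816
  Adult, Reference: 126×144/309 = 58.71845
  Child, Fiction: 183×97/309 = 57.44660
  Child, Non-fiction: 183×68/309 = 40.27184
  Child, Reference: 183×144/309 = 85.28155
Contributions (O − E)²/E:
  (15 − 39.55340)²/39.55340 = 15.2419
  (18 − 27.72816)²/27.72816 = 3.4130
  (93 − 58.71845)²/58.71845 = 20.0146
  (82 − 57.44660)²/57.44660 = 10.4944
  (50 − 40.27184)²/40.27184 = 2.3500
  (51 − 85.28155)²/85.28155 = 13.7805
χ² = 15.2419 + 3.4130 + 20.0146 + 10.4944 + 2.3500 + 13.7805 = 65.294
df = (2−1)(3−1) = 2. Since 65.294 > 9.21, reject the null hypothesis of independence at α = 0.01.

65.294; reject H₀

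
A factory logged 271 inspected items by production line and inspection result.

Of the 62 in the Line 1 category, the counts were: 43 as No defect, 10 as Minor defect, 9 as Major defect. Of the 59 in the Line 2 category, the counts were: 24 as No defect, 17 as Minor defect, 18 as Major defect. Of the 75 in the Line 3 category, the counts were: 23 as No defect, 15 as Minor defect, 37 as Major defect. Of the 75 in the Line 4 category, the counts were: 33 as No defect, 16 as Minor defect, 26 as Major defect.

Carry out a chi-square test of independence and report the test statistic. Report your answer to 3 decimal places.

Row totals: 62, 59, 75, 75. Column totals: 123, 58, 90. Grand total N = 271.
Expected counts (row total × column total / N):
  Line 1, No defect: 62×123/271 = 28.1402
  Line 1, Minor defect: 62×58/271 = 13.2694
  Line 1, Major defect: 62×90/271 = 20.5904
  Line 2, No defect: 59×123/271 = 26.7786
  Line 2, Minor defect: 59×58/271 = 12.6273
  Line 2, Major defect: 59×90/271 = 19.5941
  Line 3, No defect: 75×123/271 = 34.0406
  Line 3, Minor defect: 75×58/271 = 16.0517
  Line 3, Major defect: 75×90/271 = 24.9077
  Line 4, No defect: 75×123/271 = 34.0406
  Line 4, Minor defect: 75×58/271 = 16.0517
  Line 4, Major defect: 75×90/271 = 24.9077
Contributions (O − E)²/E:
  (43 − 28.1402)²/28.1402 = 7.8469
  (10 − 13.2694)²/13.2694 = 0.8055
  (9 − 20.5904)²/20.5904 = 6.5243
  (24 − 26.7786)²/26.7786 = 0.2883
  (17 − 12.6273)²/12.6273 = 1.5142
  (18 − 19.5941)²/19.5941 = 0.1297
  (23 − 34.0406)²/34.0406 = 3.5809
  (15 − 16.0517)²/16.0517 = 0.0689
  (37 − 24.9077)²/24.9077 = 5.8706
  (33 − 34.0406)²/34.0406 = 0.0318
  (16 − 16.0517)²/16.0517 = 0.0002
  (26 − 24.9077)²/24.9077 = 0.0479
χ² = 7.8469 + 0.8055 + 6.5243 + 0.2883 + 1.5142 + 0.1297 + 3.5809 + 0.0689 + 5.8706 + 0.0318 + 0.0002 + 0.0479 = 26.709

26.709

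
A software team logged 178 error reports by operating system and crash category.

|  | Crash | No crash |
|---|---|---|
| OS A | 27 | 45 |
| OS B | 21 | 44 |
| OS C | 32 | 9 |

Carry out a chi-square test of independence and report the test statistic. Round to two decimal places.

Row totals: 72, 65, 41. Column totals: 80, 98. Grand total N = 178.
Expected counts (row total × column total / N):
  OS A, Crash: 72×80/178 = 32.3596
  OS A, No crash: 72×98/178 = 39.6404
  OS B, Crash: 65×80/178 = 29.2135
  OS B, No crash: 65×98/178 = 35.7865
  OS C, Crash: 41×80/178 = 18.4270
  OS C, No crash: 41×98/178 = 22.5730
Contributions (O − E)²/E:
  (27 − 32.3596)²/32.3596 = 0.8877
  (45 − 39.6404)²/39.6404 = 0.7246
  (21 − 29.2135)²/29.2135 = 2.3093
  (44 − 35.7865)²/35.7865 = 1.8851
  (32 − 18.4270)²/18.4270 = 9.9976
  (9 − 22.5730)²/22.5730 = 8.1614
χ² = 0.8877 + 0.7246 + 2.3093 + 1.8851 + 9.9976 + 8.1614 = 23.97

23.97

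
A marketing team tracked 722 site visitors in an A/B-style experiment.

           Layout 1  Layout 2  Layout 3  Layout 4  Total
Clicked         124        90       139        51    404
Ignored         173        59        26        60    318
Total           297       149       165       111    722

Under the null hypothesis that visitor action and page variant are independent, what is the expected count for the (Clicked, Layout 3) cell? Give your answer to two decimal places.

Row total (Clicked) = 404; column total (Layout 3) = 165; grand total N = 722.
Expected count = (row total × column total) / N = 404 × 165 / 722 = 92.33.

92.33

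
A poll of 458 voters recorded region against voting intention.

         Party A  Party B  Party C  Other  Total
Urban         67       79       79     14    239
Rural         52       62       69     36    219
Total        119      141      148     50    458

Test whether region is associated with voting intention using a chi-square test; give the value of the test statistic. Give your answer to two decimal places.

Grand total N = 458.
Expected counts (row total × column total / N):
  Urban, Party A: 239×119/458 = 62.098
  Urban, Party B: 239×141/458 = 73.579
  Urban, Party C: 239×148/458 = 77.231
  Urban, Other: 239×50/458 = 26.092
  Rural, Party A: 219×119/458 = 56.902
  Rural, Party B: 219×141/458 = 67.421
  Rural, Party C: 219×148/458 = 70.769
  Rural, Other: 219×50/458 = 23.908
Contributions (O − E)²/E:
  (67 − 62.098)²/62.098 = 0.3870
  (79 − 73.579)²/73.579 = 0.3994
  (79 − 77.231)²/77.231 = 0.0405
  (14 − 26.092)²/26.092 = 5.6039
  (52 − 56.902)²/56.902 = 0.4223
  (62 − 67.421)²/67.421 = 0.4359
  (69 − 70.769)²/70.769 = 0.0442
  (36 − 23.908)²/23.908 = 6.1158
χ² = 0.3870 + 0.3994 + 0.0405 + 5.6039 + 0.4223 + 0.4359 + 0.0442 + 6.1158 = 13.45

13.45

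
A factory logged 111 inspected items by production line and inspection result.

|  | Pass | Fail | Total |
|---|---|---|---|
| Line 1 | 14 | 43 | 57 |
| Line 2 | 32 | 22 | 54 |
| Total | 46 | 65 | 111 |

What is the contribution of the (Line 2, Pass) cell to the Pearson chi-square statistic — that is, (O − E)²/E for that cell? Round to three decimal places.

Row total (Line 2) = 54; column total (Pass) = 46; N = 111.
Expected count E = 54 × 46 / 111 = 22.3784.
Contribution = (O − E)²/E = (32 − 22.3784)² / 22.3784 = 4.137.

4.137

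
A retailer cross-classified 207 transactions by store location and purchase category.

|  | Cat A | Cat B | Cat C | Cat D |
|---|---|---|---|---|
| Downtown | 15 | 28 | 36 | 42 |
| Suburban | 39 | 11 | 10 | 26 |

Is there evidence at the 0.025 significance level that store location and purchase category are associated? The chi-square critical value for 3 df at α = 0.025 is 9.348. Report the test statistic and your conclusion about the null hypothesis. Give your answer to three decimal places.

31.521; reject H₀

Row totals: 121, 86. Column totals: 54, 39, 46, 68. Grand total N = 207.
Expected counts (row total × column total / N):
  Downtown, Cat A: 121×54/207 = 31.5652
  Downtown, Cat B: 121×39/207 = 22.7971
  Downtown, Cat C: 121×46/207 = 26.8889
  Downtown, Cat D: 121×68/207 = 39.7488
  Suburban, Cat A: 86×54/207 = 22.4348
  Suburban, Cat B: 86×39/207 = 16.2029
  Suburban, Cat C: 86×46/207 = 19.1111
  Suburban, Cat D: 86×68/207 = 28.2512
Contributions (O − E)²/E:
  (15 − 31.5652)²/31.5652 = 8.6933
  (28 − 22.7971)²/22.7971 = 1.1874
  (36 − 26.8889)²/26.8889 = 3.0872
  (42 − 39.7488)²/39.7488 = 0.1275
  (39 − 22.4348)²/22.4348 = 12.2313
  (11 − 16.2029)²/16.2029 = 1.6707
  (10 − 19.1111)²/19.1111 = 4.3437
  (26 − 28.2512)²/28.2512 = 0.1794
χ² = 8.6933 + 1.1874 + 3.0872 + 0.1275 + 12.2313 + 1.6707 + 4.3437 + 0.1794 = 31.521
df = (2−1)(4−1) = 3. Since 31.521 > 9.348, reject the null hypothesis of independence at α = 0.025.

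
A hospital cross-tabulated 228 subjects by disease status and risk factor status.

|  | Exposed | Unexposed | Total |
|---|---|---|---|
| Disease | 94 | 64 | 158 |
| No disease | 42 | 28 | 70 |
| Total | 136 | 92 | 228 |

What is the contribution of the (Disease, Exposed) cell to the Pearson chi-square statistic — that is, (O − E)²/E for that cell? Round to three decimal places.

0.001

Row total (Disease) = 158; column total (Exposed) = 136; N = 228.
Expected count E = 158 × 136 / 228 = 94.2456.
Contribution = (O − E)²/E = (94 − 94.2456)² / 94.2456 = 0.001.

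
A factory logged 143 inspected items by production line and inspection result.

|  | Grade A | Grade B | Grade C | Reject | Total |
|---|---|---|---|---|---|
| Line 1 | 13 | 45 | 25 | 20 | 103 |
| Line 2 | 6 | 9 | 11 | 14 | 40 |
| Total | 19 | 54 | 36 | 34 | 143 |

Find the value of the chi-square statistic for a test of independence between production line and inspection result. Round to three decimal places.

Grand total N = 143.
Expected counts (row total × column total / N):
  Line 1, Grade A: 103×19/143 = 13.6853
  Line 1, Grade B: 103×54/143 = 38.8951
  Line 1, Grade C: 103×36/143 = 25.9301
  Line 1, Reject: 103×34/143 = 24.4895
  Line 2, Grade A: 40×19/143 = 5.3147
  Line 2, Grade B: 40×54/143 = 15.1049
  Line 2, Grade C: 40×36/143 = 10.0699
  Line 2, Reject: 40×34/143 = 9.5105
Contributions (O − E)²/E:
  (13 − 13.6853)²/13.6853 = 0.0343
  (45 − 38.8951)²/38.8951 = 0.9582
  (25 − 25.9301)²/25.9301 = 0.0334
  (20 − 24.4895)²/24.4895 = 0.8230
  (6 − 5.3147)²/5.3147 = 0.0884
  (9 − 15.1049)²/15.1049 = 2.4674
  (11 − 10.0699)²/10.0699 = 0.0859
  (14 − 9.5105)²/9.5105 = 2.1193
χ² = 0.0343 + 0.9582 + 0.0334 + 0.8230 + 0.0884 + 2.4674 + 0.0859 + 2.1193 = 6.610

6.610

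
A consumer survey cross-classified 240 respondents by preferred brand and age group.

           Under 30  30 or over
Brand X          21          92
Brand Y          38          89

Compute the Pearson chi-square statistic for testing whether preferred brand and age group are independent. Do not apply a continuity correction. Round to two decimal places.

4.15

Row totals: 113, 127. Column totals: 59, 181. Grand total N = 240.
Expected counts (row total × column total / N):
  Brand X, Under 30: 113×59/240 = 27.779
  Brand X, 30 or over: 113×181/240 = 85.221
  Brand Y, Under 30: 127×59/240 = 31.221
  Brand Y, 30 or over: 127×181/240 = 95.779
Contributions (O − E)²/E:
  (21 − 27.779)²/27.779 = 1.6543
  (92 − 85.221)²/85.221 = 0.5392
  (38 − 31.221)²/31.221 = 1.4719
  (89 − 95.779)²/95.779 = 0.4798
χ² = 1.6543 + 0.5392 + 1.4719 + 0.4798 = 4.15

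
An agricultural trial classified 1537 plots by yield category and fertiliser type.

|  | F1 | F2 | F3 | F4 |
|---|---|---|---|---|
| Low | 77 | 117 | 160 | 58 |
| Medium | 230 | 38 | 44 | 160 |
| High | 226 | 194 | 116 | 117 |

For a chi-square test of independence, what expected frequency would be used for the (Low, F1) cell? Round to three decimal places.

Row total (Low) = 412; column total (F1) = 533; grand total N = 1537.
Expected count = (row total × column total) / N = 412 × 533 / 1537 = 142.873.

142.873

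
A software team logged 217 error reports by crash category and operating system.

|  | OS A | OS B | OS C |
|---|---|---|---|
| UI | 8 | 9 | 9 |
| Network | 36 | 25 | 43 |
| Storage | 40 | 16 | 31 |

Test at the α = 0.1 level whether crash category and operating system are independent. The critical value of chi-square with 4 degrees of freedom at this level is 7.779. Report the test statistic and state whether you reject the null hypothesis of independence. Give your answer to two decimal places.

4.94; fail to reject H₀

Row totals: 26, 104, 87. Column totals: 84, 50, 83. Grand total N = 217.
Expected counts (row total × column total / N):
  UI, OS A: 26×84/217 = 10.065
  UI, OS B: 26×50/217 = 5.991
  UI, OS C: 26×83/217 = 9.945
  Network, OS A: 104×84/217 = 40.258
  Network, OS B: 104×50/217 = 23.963
  Network, OS C: 104×83/217 = 39.779
  Storage, OS A: 87×84/217 = 33.677
  Storage, OS B: 87×50/217 = 20.046
  Storage, OS C: 87×83/217 = 33.276
Contributions (O − E)²/E:
  (8 − 10.065)²/10.065 = 0.4237
  (9 − 5.991)²/5.991 = 1.5113
  (9 − 9.945)²/9.945 = 0.0898
  (36 − 40.258)²/40.258 = 0.4504
  (25 − 23.963)²/23.963 = 0.0449
  (43 − 39.779)²/39.779 = 0.2608
  (40 − 33.677)²/33.677 = 1.1872
  (16 − 20.046)²/20.046 = 0.8166
  (31 − 33.276)²/33.276 = 0.1557
χ² = 0.4237 + 1.5113 + 0.0898 + 0.4504 + 0.0449 + 0.2608 + 1.1872 + 0.8166 + 0.1557 = 4.94
df = (3−1)(3−1) = 4. Since 4.94 < 7.779, fail to reject the null hypothesis of independence at α = 0.1.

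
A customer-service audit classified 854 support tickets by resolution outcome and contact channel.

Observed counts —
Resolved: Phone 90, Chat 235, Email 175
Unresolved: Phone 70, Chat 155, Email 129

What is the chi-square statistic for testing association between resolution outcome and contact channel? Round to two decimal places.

Row totals: 500, 354. Column totals: 160, 390, 304. Grand total N = 854.
Expected counts (row total × column total / N):
  Resolved, Phone: 500×160/854 = 93.677
  Resolved, Chat: 500×390/854 = 228.337
  Resolved, Email: 500×304/854 = 177.986
  Unresolved, Phone: 354×160/854 = 66.323
  Unresolved, Chat: 354×390/854 = 161.663
  Unresolved, Email: 354×304/854 = 126.014
Contributions (O − E)²/E:
  (90 − 93.677)²/93.677 = 0.1443
  (235 − 228.337)²/228.337 = 0.1944
  (175 − 177.986)²/177.986 = 0.0501
  (70 − 66.323)²/66.323 = 0.2039
  (155 − 161.663)²/161.663 = 0.2746
  (129 − 126.014)²/126.014 = 0.0708
χ² = 0.1443 + 0.1944 + 0.0501 + 0.2039 + 0.2746 + 0.0708 = 0.94

0.94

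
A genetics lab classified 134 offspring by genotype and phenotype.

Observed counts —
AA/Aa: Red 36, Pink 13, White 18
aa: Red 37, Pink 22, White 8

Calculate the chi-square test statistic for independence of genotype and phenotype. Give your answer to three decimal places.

6.174

Row totals: 67, 67. Column totals: 73, 35, 26. Grand total N = 134.
Expected counts (row total × column total / N):
  AA/Aa, Red: 67×73/134 = 36.5000
  AA/Aa, Pink: 67×35/134 = 17.5000
  AA/Aa, White: 67×26/134 = 13.0000
  aa, Red: 67×73/134 = 36.5000
  aa, Pink: 67×35/134 = 17.5000
  aa, White: 67×26/134 = 13.0000
Contributions (O − E)²/E:
  (36 − 36.5000)²/36.5000 = 0.0068
  (13 − 17.5000)²/17.5000 = 1.1571
  (18 − 13.0000)²/13.0000 = 1.9231
  (37 − 36.5000)²/36.5000 = 0.0068
  (22 − 17.5000)²/17.5000 = 1.1571
  (8 − 13.0000)²/13.0000 = 1.9231
χ² = 0.0068 + 1.1571 + 1.9231 + 0.0068 + 1.1571 + 1.9231 = 6.174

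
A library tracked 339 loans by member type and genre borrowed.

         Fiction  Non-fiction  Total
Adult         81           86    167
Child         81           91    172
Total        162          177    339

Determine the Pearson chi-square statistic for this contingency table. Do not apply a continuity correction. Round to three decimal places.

Grand total N = 339.
Expected counts (row total × column total / N):
  Adult, Fiction: 167×162/339 = 79.8053
  Adult, Non-fiction: 167×177/339 = 87.1947
  Child, Fiction: 172×162/339 = 82.1947
  Child, Non-fiction: 172×177/339 = 89.8053
Contributions (O − E)²/E:
  (81 − 79.8053)²/79.8053 = 0.0179
  (86 − 87.1947)²/87.1947 = 0.0164
  (81 − 82.1947)²/82.1947 = 0.0174
  (91 − 89.8053)²/89.8053 = 0.0159
χ² = 0.0179 + 0.0164 + 0.0174 + 0.0159 = 0.068

0.068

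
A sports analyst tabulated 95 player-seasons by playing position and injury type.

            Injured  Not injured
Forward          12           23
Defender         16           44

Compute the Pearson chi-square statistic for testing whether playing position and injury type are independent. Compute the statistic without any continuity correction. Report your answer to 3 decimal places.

Row totals: 35, 60. Column totals: 28, 67. Grand total N = 95.
Expected counts (row total × column total / N):
  Forward, Injured: 35×28/95 = 10.3158
  Forward, Not injured: 35×67/95 = 24.6842
  Defender, Injured: 60×28/95 = 17.6842
  Defender, Not injured: 60×67/95 = 42.3158
Contributions (O − E)²/E:
  (12 − 10.3158)²/10.3158 = 0.2750
  (23 − 24.6842)²/24.6842 = 0.1149
  (16 − 17.6842)²/17.6842 = 0.1604
  (44 − 42.3158)²/42.3158 = 0.0670
χ² = 0.2750 + 0.1149 + 0.1604 + 0.0670 = 0.617

0.617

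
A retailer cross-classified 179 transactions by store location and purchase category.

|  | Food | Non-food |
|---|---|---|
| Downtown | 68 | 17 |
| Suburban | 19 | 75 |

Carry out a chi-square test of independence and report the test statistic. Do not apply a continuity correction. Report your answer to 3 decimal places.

Row totals: 85, 94. Column totals: 87, 92. Grand total N = 179.
Expected counts (row total × column total / N):
  Downtown, Food: 85×87/179 = 41.3128
  Downtown, Non-food: 85×92/179 = 43.6872
  Suburban, Food: 94×87/179 = 45.6872
  Suburban, Non-food: 94×92/179 = 48.3128
Contributions (O − E)²/E:
  (68 − 41.3128)²/41.3128 = 17.2394
  (17 − 43.6872)²/43.6872 = 16.3024
  (19 − 45.6872)²/45.6872 = 15.5888
  (75 − 48.3128)²/48.3128 = 14.7416
χ² = 17.2394 + 16.3024 + 15.5888 + 14.7416 = 63.872

63.872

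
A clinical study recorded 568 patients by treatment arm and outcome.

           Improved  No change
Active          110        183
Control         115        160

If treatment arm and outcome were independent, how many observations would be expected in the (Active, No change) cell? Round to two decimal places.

176.93

Row total (Active) = 293; column total (No change) = 343; grand total N = 568.
Expected count = (row total × column total) / N = 293 × 343 / 568 = 176.93.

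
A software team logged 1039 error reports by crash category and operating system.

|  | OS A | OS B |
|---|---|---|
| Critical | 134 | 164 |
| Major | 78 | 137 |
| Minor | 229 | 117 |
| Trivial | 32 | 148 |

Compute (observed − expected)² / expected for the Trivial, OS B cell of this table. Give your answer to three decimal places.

25.439

Row total (Trivial) = 180; column total (OS B) = 566; N = 1039.
Expected count E = 180 × 566 / 1039 = 98.05582.
Contribution = (O − E)²/E = (148 − 98.05582)² / 98.05582 = 25.439.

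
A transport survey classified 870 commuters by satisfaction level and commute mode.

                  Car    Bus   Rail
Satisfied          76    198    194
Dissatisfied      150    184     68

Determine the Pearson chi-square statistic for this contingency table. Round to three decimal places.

80.797

Row totals: 468, 402. Column totals: 226, 382, 262. Grand total N = 870.
Expected counts (row total × column total / N):
  Satisfied, Car: 468×226/870 = 121.5724
  Satisfied, Bus: 468×382/870 = 205.4897
  Satisfied, Rail: 468×262/870 = 140.9379
  Dissatisfied, Car: 402×226/870 = 104.4276
  Dissatisfied, Bus: 402×382/870 = 176.5103
  Dissatisfied, Rail: 402×262/870 = 121.0621
Contributions (O − E)²/E:
  (76 − 121.5724)²/121.5724 = 17.0832
  (198 − 205.4897)²/205.4897 = 0.2730
  (194 − 140.9379)²/140.9379 = 19.9775
  (150 − 104.4276)²/104.4276 = 19.8879
  (184 − 176.5103)²/176.5103 = 0.3178
  (68 − 121.0621)²/121.0621 = 23.2574
χ² = 17.0832 + 0.2730 + 19.9775 + 19.8879 + 0.3178 + 23.2574 = 80.797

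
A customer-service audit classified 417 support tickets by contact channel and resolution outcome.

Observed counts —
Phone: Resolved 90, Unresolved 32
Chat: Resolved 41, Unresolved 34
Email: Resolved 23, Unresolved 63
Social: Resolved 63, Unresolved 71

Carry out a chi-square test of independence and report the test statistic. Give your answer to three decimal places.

Row totals: 122, 75, 86, 134. Column totals: 217, 200. Grand total N = 417.
Expected counts (row total × column total / N):
  Phone, Resolved: 122×217/417 = 63.4868
  Phone, Unresolved: 122×200/417 = 58.5132
  Chat, Resolved: 75×217/417 = 39.0288
  Chat, Unresolved: 75×200/417 = 35.9712
  Email, Resolved: 86×217/417 = 44.7530
  Email, Unresolved: 86×200/417 = 41.2470
  Social, Resolved: 134×217/417 = 69.7314
  Social, Unresolved: 134×200/417 = 64.2686
Contributions (O − E)²/E:
  (90 − 63.4868)²/63.4868 = 11.0724
  (32 − 58.5132)²/58.5132 = 12.0135
  (41 − 39.0288)²/39.0288 = 0.0996
  (34 − 35.9712)²/35.9712 = 0.1080
  (23 − 44.7530)²/44.7530 = 10.5734
  (63 − 41.2470)²/41.2470 = 11.4722
  (63 − 69.7314)²/69.7314 = 0.6498
  (71 − 64.2686)²/64.2686 = 0.7050
χ² = 11.0724 + 12.0135 + 0.0996 + 0.1080 + 10.5734 + 11.4722 + 0.6498 + 0.7050 = 46.694

46.694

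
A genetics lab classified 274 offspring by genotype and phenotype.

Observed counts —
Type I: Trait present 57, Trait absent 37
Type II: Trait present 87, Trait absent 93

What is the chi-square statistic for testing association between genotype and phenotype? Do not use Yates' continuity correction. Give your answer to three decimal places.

Row totals: 94, 180. Column totals: 144, 130. Grand total N = 274.
Expected counts (row total × column total / N):
  Type I, Trait present: 94×144/274 = 49.4015
  Type I, Trait absent: 94×130/274 = 44.5985
  Type II, Trait present: 180×144/274 = 94.5985
  Type II, Trait absent: 180×130/274 = 85.4015
Contributions (O − E)²/E:
  (57 − 49.4015)²/49.4015 = 1.1687
  (37 − 44.5985)²/44.5985 = 1.2946
  (87 − 94.5985)²/94.5985 = 0.6103
  (93 − 85.4015)²/85.4015 = 0.6761
χ² = 1.1687 + 1.2946 + 0.6103 + 0.6761 = 3.750

3.750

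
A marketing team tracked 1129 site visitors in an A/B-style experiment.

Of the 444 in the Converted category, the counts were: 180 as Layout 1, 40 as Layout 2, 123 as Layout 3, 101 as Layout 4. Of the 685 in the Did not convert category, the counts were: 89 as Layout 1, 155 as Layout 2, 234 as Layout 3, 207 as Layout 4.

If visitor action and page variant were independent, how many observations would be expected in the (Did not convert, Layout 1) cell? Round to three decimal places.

Row total (Did not convert) = 685; column total (Layout 1) = 269; grand total N = 1129.
Expected count = (row total × column total) / N = 685 × 269 / 1129 = 163.211.

163.211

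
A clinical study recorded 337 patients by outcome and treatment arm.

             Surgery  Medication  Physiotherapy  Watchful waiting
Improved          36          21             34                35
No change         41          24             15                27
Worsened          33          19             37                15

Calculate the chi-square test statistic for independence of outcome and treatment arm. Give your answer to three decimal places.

17.387

Row totals: 126, 107, 104. Column totals: 110, 64, 86, 77. Grand total N = 337.
Expected counts (row total × column total / N):
  Improved, Surgery: 126×110/337 = 41.1276
  Improved, Medication: 126×64/337 = 23.9288
  Improved, Physiotherapy: 126×86/337 = 32.1543
  Improved, Watchful waiting: 126×77/337 = 28.7893
  No change, Surgery: 107×110/337 = 34.9258
  No change, Medication: 107×64/337 = 20.3205
  No change, Physiotherapy: 107×86/337 = 27.3056
  No change, Watchful waiting: 107×77/337 = 24.4481
  Worsened, Surgery: 104×110/337 = 33.9466
  Worsened, Medication: 104×64/337 = 19.7507
  Worsened, Physiotherapy: 104×86/337 = 26.5401
  Worsened, Watchful waiting: 104×77/337 = 23.7626
Contributions (O − E)²/E:
  (36 − 41.1276)²/41.1276 = 0.6393
  (21 − 23.9288)²/23.9288 = 0.3585
  (34 − 32.1543)²/32.1543 = 0.1059
  (35 − 28.7893)²/28.7893 = 1.3398
  (41 − 34.9258)²/34.9258 = 1.0564
  (24 − 20.3205)²/20.3205 = 0.6663
  (15 − 27.3056)²/27.3056 = 5.5457
  (27 − 24.4481)²/24.4481 = 0.2664
  (33 − 33.9466)²/33.9466 = 0.0264
  (19 − 19.7507)²/19.7507 = 0.0285
  (37 − 26.5401)²/26.5401 = 4.1224
  (15 − 23.7626)²/23.7626 = 3.2313
χ² = 0.6393 + 0.3585 + 0.1059 + 1.3398 + 1.0564 + 0.6663 + 5.5457 + 0.2664 + 0.0264 + 0.0285 + 4.1224 + 3.2313 = 17.387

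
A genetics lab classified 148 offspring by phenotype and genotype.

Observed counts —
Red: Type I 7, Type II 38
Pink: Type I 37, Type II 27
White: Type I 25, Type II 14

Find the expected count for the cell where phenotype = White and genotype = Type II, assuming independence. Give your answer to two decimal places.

20.82

Row total (White) = 39; column total (Type II) = 79; grand total N = 148.
Expected count = (row total × column total) / N = 39 × 79 / 148 = 20.82.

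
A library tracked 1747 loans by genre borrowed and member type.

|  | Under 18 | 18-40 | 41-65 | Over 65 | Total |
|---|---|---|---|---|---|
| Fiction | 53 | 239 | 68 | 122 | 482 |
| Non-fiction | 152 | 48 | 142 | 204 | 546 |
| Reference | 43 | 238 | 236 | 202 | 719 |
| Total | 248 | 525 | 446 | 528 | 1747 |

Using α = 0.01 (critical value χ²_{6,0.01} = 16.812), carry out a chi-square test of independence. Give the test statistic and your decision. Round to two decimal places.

Grand total N = 1747.
Expected counts (row total × column total / N):
  Fiction, Under 18: 482×248/1747 = 68.424
  Fiction, 18-40: 482×525/1747 = 144.848
  Fiction, 41-65: 482×446/1747 = 123.052
  Fiction, Over 65: 482×528/1747 = 145.676
  Non-fiction, Under 18: 546×248/1747 = 77.509
  Non-fiction, 18-40: 546×525/1747 = 164.081
  Non-fiction, 41-65: 546×446/1747 = 139.391
  Non-fiction, Over 65: 546×528/1747 = 165.019
  Reference, Under 18: 719×248/1747 = 102.068
  Reference, 18-40: 719×525/1747 = 216.070
  Reference, 41-65: 719×446/1747 = 183.557
  Reference, Over 65: 719×528/1747 = 217.305
Contributions (O − E)²/E:
  (53 − 68.424)²/68.424 = 3.4768
  (239 − 144.848)²/144.848 = 61.1993
  (68 − 123.052)²/123.052 = 24.6296
  (122 − 145.676)²/145.676 = 3.8479
  (152 − 77.509)²/77.509 = 71.5905
  (48 − 164.081)²/164.081 = 82.1228
  (142 − 139.391)²/139.391 = 0.0488
  (204 − 165.019)²/165.019 = 9.2081
  (43 − 102.068)²/102.068 = 34.1834
  (238 − 216.070)²/216.070 = 2.2258
  (236 − 183.557)²/183.557 = 14.9832
  (202 − 217.305)²/217.305 = 1.0779
χ² = 3.4768 + 61.1993 + 24.6296 + 3.8479 + 71.5905 + 82.1228 + 0.0488 + 9.2081 + 34.1834 + 2.2258 + 14.9832 + 1.0779 = 308.59
df = (3−1)(4−1) = 6. Since 308.59 > 16.812, reject the null hypothesis of independence at α = 0.01.

308.59; reject H₀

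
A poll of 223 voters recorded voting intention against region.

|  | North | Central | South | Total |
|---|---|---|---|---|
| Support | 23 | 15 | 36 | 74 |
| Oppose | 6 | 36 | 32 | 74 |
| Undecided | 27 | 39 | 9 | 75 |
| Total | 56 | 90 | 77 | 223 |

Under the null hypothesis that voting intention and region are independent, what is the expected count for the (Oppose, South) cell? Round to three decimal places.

25.552

Row total (Oppose) = 74; column total (South) = 77; grand total N = 223.
Expected count = (row total × column total) / N = 74 × 77 / 223 = 25.552.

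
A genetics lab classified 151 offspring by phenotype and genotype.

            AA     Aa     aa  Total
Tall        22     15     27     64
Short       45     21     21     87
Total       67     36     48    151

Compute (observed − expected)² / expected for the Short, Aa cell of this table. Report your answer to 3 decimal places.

Row total (Short) = 87; column total (Aa) = 36; N = 151.
Expected count E = 87 × 36 / 151 = 20.7417.
Contribution = (O − E)²/E = (21 − 20.7417)² / 20.7417 = 0.003.

0.003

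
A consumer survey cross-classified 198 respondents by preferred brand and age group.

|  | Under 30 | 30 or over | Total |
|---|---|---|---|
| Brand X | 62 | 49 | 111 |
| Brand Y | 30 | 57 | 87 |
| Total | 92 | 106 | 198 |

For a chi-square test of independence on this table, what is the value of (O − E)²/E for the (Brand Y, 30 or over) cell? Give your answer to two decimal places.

Row total (Brand Y) = 87; column total (30 or over) = 106; N = 198.
Expected count E = 87 × 106 / 198 = 46.576.
Contribution = (O − E)²/E = (57 − 46.576)² / 46.576 = 2.33.

2.33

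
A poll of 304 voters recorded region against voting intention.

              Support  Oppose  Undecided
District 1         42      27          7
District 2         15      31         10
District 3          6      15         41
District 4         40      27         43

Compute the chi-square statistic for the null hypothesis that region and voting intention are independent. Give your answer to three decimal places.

Row totals: 76, 56, 62, 110. Column totals: 103, 100, 101. Grand total N = 304.
Expected counts (row total × column total / N):
  District 1, Support: 76×103/304 = 25.7500
  District 1, Oppose: 76×100/304 = 25.0000
  District 1, Undecided: 76×101/304 = 25.2500
  District 2, Support: 56×103/304 = 18.9737
  District 2, Oppose: 56×100/304 = 18.4211
  District 2, Undecided: 56×101/304 = 18.6053
  District 3, Support: 62×103/304 = 21.0066
  District 3, Oppose: 62×100/304 = 20.3947
  District 3, Undecided: 62×101/304 = 20.5987
  District 4, Support: 110×103/304 = 37.2697
  District 4, Oppose: 110×100/304 = 36.1842
  District 4, Undecided: 110×101/304 = 36.5461
Contributions (O − E)²/E:
  (42 − 25.7500)²/25.7500 = 10.2549
  (27 − 25.0000)²/25.0000 = 0.1600
  (7 − 25.2500)²/25.2500 = 13.1906
  (15 − 18.9737)²/18.9737 = 0.8322
  (31 − 18.4211)²/18.4211 = 8.5895
  (10 − 18.6053)²/18.6053 = 3.9801
  (6 − 21.0066)²/21.0066 = 10.7203
  (15 − 20.3947)²/20.3947 = 1.4270
  (41 − 20.5987)²/20.5987 = 20.2058
  (40 − 37.2697)²/37.2697 = 0.2000
  (27 − 36.1842)²/36.1842 = 2.3311
  (43 − 36.5461)²/36.5461 = 1.1397
χ² = 10.2549 + 0.1600 + 13.1906 + 0.8322 + 8.5895 + 3.9801 + 10.7203 + 1.4270 + 20.2058 + 0.2000 + 2.3311 + 1.1397 = 73.031

73.031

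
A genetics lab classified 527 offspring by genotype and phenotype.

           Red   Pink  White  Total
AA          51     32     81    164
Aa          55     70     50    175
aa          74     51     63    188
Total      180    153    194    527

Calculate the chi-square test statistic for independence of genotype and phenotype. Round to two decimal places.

25.76

Grand total N = 527.
Expected counts (row total × column total / N):
  AA, Red: 164×180/527 = 56.015
  AA, Pink: 164×153/527 = 47.613
  AA, White: 164×194/527 = 60.372
  Aa, Red: 175×180/527 = 59.772
  Aa, Pink: 175×153/527 = 50.806
  Aa, White: 175×194/527 = 64.421
  aa, Red: 188×180/527 = 64.213
  aa, Pink: 188×153/527 = 54.581
  aa, White: 188×194/527 = 69.207
Contributions (O − E)²/E:
  (51 − 56.015)²/56.015 = 0.4490
  (32 − 47.613)²/47.613 = 5.1197
  (81 − 60.372)²/60.372 = 7.0482
  (55 − 59.772)²/59.772 = 0.3810
  (70 − 50.806)²/50.806 = 7.2513
  (50 − 64.421)²/64.421 = 3.2282
  (74 − 64.213)²/64.213 = 1.4917
  (51 − 54.581)²/54.581 = 0.2349
  (63 − 69.207)²/69.207 = 0.5567
χ² = 0.4490 + 5.1197 + 7.0482 + 0.3810 + 7.2513 + 3.2282 + 1.4917 + 0.2349 + 0.5567 = 25.76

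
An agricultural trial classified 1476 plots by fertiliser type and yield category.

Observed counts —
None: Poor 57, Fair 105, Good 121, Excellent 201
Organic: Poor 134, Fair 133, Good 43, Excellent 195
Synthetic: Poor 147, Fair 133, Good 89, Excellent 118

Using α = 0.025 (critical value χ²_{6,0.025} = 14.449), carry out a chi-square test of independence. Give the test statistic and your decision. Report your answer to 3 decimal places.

Row totals: 484, 505, 487. Column totals: 338, 371, 253, 514. Grand total N = 1476.
Expected counts (row total × column total / N):
  None, Poor: 484×338/1476 = 110.8347
  None, Fair: 484×371/1476 = 121.6558
  None, Good: 484×253/1476 = 82.9621
  None, Excellent: 484×514/1476 = 168.5474
  Organic, Poor: 505×338/1476 = 115.6436
  Organic, Fair: 505×371/1476 = 126.9343
  Organic, Good: 505×253/1476 = 86.5617
  Organic, Excellent: 505×514/1476 = 175.8604
  Synthetic, Poor: 487×338/1476 = 111.5217
  Synthetic, Fair: 487×371/1476 = 122.4099
  Synthetic, Good: 487×253/1476 = 83.4763
  Synthetic, Excellent: 487×514/1476 = 169.5921
Contributions (O − E)²/E:
  (57 − 110.8347)²/110.8347 = 26.1486
  (105 − 121.6558)²/121.6558 = 2.2803
  (121 − 82.9621)²/82.9621 = 17.4403
  (201 − 168.5474)²/168.5474 = 6.2485
  (134 − 115.6436)²/115.6436 = 2.9138
  (133 − 126.9343)²/126.9343 = 0.2899
  (43 − 86.5617)²/86.5617 = 21.9222
  (195 − 175.8604)²/175.8604 = 2.0830
  (147 − 111.5217)²/111.5217 = 11.2867
  (133 − 122.4099)²/122.4099 = 0.9162
  (89 − 83.4763)²/83.4763 = 0.3655
  (118 − 169.5921)²/169.5921 = 15.6950
χ² = 26.1486 + 2.2803 + 17.4403 + 6.2485 + 2.9138 + 0.2899 + 21.9222 + 2.0830 + 11.2867 + 0.9162 + 0.3655 + 15.6950 = 107.590
df = (3−1)(4−1) = 6. Since 107.590 > 14.449, reject the null hypothesis of independence at α = 0.025.

107.590; reject H₀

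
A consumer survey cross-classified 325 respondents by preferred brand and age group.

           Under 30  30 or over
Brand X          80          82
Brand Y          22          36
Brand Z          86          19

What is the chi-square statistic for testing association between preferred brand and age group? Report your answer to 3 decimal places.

Row totals: 162, 58, 105. Column totals: 188, 137. Grand total N = 325.
Expected counts (row total × column total / N):
  Brand X, Under 30: 162×188/325 = 93.7108
  Brand X, 30 or over: 162×137/325 = 68.2892
  Brand Y, Under 30: 58×188/325 = 33.5508
  Brand Y, 30 or over: 58×137/325 = 24.4492
  Brand Z, Under 30: 105×188/325 = 60.7385
  Brand Z, 30 or over: 105×137/325 = 44.2615
Contributions (O − E)²/E:
  (80 − 93.7108)²/93.7108 = 2.0060
  (82 − 68.2892)²/68.2892 = 2.7528
  (22 − 33.5508)²/33.5508 = 3.9767
  (36 − 24.4492)²/24.4492 = 5.4571
  (86 − 60.7385)²/60.7385 = 10.5064
  (19 − 44.2615)²/44.2615 = 14.4176
χ² = 2.0060 + 2.7528 + 3.9767 + 5.4571 + 10.5064 + 14.4176 = 39.117

39.117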